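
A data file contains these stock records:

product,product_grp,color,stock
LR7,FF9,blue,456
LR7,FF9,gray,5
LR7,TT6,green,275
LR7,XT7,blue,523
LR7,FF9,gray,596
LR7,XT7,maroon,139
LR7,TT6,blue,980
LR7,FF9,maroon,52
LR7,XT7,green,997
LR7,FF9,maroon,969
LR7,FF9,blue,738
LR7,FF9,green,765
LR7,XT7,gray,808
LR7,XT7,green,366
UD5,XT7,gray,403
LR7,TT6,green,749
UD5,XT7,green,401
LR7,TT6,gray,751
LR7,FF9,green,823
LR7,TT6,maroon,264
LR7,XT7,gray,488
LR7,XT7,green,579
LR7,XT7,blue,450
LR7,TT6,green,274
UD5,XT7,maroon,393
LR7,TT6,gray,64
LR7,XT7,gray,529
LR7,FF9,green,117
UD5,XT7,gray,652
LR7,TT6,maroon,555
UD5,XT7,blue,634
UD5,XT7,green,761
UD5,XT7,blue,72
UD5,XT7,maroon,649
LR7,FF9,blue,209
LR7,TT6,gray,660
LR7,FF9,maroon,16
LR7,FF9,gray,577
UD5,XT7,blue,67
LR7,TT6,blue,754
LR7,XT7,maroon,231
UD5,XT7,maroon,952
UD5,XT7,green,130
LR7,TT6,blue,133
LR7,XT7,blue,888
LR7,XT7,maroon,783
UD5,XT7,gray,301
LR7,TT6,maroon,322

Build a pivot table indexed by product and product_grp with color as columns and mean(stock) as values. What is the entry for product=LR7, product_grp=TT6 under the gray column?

491.67

Rows with product=LR7, product_grp=TT6 and color=gray: stock values are 751, 64, 660.
(751 + 64 + 660) / 3 = 491.67.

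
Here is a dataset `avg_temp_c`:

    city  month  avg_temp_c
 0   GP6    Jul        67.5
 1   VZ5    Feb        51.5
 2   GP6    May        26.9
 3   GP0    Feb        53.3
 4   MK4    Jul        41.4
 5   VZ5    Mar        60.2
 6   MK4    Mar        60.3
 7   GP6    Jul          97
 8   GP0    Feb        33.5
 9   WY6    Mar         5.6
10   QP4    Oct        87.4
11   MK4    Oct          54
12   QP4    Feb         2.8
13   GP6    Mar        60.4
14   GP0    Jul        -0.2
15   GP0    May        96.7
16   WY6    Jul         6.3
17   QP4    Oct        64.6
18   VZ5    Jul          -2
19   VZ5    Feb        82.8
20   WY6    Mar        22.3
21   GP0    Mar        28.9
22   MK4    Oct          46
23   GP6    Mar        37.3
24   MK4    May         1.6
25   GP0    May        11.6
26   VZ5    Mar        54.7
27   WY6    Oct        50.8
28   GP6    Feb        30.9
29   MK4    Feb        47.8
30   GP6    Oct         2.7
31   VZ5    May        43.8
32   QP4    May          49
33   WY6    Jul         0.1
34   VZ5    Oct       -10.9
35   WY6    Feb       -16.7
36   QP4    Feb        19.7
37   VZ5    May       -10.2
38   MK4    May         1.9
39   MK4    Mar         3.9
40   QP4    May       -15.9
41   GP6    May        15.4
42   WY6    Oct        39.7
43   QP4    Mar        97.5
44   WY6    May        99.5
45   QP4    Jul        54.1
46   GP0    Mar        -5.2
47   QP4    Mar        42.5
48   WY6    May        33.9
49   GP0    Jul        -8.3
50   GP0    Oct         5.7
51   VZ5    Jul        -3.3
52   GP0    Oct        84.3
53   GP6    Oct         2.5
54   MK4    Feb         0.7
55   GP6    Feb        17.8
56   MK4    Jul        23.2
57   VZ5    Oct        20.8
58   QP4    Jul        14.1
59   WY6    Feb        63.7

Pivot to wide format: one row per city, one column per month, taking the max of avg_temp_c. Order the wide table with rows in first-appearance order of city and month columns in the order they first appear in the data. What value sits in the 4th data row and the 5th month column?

With rows in first-appearance order of city, row 4 is city=MK4. month columns in first-appearance order: Jul, Feb, May, Mar, Oct; column 5 is Oct.
Long rows with city=MK4, month=Oct: max(54, 46) = 54.

54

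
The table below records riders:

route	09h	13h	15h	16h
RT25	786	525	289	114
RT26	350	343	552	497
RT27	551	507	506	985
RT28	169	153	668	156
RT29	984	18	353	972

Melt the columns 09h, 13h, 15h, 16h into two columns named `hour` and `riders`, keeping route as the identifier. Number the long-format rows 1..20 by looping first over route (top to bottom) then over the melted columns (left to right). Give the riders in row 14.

153

20 rows total (5 × 4). Row 14: index ⌊(14-1)/4⌋ = 3 into route → RT28; (14-1) mod 4 = 1 into the melted columns → 13h.
So row 14 is (RT28, 13h, 153); riders = 153.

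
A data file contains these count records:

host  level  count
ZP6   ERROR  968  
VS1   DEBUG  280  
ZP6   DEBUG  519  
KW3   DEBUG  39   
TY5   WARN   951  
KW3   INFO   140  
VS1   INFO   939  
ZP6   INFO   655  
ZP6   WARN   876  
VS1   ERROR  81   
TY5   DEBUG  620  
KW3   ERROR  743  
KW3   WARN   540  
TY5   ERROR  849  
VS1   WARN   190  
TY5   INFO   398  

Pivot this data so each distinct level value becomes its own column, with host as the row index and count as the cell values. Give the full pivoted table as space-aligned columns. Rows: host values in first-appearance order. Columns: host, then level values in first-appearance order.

host  ERROR  DEBUG  WARN  INFO
ZP6   968    519    876   655 
VS1   81     280    190   939 
KW3   743    39     540   140 
TY5   849    620    951   398 

Columns: host plus the 4 distinct level values (ERROR, DEBUG, WARN, INFO).
For example, row ZP6 column ERROR takes count=968 from the long row (ZP6, ERROR).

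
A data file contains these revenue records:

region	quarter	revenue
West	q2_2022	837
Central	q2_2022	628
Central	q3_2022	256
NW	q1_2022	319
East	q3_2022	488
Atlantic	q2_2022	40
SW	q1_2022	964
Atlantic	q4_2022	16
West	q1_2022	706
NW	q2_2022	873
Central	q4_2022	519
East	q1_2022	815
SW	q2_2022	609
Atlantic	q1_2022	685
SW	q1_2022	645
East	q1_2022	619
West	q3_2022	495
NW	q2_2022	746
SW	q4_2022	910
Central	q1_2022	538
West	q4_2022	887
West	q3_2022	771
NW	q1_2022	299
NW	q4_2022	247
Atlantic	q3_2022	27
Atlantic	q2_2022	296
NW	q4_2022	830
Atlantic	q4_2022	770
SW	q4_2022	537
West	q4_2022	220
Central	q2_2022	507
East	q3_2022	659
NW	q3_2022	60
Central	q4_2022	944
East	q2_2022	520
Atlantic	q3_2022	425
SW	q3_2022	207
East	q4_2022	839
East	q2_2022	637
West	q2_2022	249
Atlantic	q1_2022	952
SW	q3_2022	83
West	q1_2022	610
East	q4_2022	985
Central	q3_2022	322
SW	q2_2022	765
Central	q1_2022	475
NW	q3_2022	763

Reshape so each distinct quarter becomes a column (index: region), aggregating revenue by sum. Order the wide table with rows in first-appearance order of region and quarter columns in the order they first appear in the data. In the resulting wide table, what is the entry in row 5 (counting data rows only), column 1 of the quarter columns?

336

With rows in first-appearance order of region, row 5 is region=Atlantic. quarter columns in first-appearance order: q2_2022, q3_2022, q1_2022, q4_2022; column 1 is q2_2022.
Long rows with region=Atlantic, quarter=q2_2022: 40 + 296 = 336.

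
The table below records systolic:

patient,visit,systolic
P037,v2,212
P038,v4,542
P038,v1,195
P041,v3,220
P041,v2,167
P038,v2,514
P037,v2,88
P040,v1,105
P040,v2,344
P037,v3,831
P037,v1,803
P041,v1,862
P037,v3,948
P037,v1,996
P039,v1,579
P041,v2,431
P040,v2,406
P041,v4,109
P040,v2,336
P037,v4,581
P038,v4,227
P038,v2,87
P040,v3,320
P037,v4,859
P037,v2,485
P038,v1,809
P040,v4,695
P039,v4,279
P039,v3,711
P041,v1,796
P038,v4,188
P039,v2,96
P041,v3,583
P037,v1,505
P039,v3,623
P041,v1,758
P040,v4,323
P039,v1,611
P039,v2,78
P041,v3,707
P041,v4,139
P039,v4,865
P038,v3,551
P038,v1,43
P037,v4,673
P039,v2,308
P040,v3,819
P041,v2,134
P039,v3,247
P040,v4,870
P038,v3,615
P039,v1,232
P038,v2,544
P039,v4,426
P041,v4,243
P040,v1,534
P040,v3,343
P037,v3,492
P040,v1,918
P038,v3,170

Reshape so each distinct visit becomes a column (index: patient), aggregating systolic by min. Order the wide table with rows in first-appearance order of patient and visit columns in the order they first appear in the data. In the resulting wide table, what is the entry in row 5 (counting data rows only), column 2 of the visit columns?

279

With rows in first-appearance order of patient, row 5 is patient=P039. visit columns in first-appearance order: v2, v4, v1, v3; column 2 is v4.
Long rows with patient=P039, visit=v4: min(279, 865, 426) = 279.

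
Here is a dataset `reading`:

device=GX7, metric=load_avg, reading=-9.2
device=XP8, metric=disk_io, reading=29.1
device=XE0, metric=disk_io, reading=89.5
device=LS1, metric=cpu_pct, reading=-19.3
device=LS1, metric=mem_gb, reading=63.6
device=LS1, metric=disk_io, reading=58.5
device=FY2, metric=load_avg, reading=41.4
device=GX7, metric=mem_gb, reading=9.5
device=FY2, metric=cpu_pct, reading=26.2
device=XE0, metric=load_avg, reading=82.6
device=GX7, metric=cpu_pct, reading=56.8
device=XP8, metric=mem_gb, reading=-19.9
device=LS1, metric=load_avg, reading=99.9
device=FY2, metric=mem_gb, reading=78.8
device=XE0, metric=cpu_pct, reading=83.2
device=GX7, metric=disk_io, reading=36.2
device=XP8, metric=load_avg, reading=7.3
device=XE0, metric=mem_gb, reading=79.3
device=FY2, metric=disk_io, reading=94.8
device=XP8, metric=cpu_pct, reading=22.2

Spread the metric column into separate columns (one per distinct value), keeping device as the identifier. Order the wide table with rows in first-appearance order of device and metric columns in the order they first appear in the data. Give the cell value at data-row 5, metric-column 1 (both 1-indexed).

41.4

With rows in first-appearance order of device, row 5 is device=FY2. metric columns in first-appearance order: load_avg, disk_io, cpu_pct, mem_gb; column 1 is load_avg.
Long rows with device=FY2, metric=load_avg: reading = 41.4.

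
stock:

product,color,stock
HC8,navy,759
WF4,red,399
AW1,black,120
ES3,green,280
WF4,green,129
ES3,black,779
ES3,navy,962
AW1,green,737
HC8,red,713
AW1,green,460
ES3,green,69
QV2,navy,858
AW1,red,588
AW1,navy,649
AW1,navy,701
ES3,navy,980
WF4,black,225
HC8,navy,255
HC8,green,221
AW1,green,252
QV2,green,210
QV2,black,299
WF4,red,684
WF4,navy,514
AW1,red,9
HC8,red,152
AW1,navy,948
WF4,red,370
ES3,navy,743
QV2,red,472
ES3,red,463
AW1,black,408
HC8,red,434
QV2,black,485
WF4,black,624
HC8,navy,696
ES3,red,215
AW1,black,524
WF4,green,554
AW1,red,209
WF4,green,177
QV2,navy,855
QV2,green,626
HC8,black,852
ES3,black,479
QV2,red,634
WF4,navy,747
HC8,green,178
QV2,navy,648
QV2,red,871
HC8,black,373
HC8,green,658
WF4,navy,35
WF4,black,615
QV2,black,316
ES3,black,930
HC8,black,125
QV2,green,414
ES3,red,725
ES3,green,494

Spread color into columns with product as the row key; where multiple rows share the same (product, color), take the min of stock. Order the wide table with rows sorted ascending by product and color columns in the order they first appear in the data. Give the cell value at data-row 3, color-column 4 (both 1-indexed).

With rows sorted ascending by product, row 3 is product=HC8. color columns in first-appearance order: navy, red, black, green; column 4 is green.
Long rows with product=HC8, color=green: min(221, 178, 658) = 178.

178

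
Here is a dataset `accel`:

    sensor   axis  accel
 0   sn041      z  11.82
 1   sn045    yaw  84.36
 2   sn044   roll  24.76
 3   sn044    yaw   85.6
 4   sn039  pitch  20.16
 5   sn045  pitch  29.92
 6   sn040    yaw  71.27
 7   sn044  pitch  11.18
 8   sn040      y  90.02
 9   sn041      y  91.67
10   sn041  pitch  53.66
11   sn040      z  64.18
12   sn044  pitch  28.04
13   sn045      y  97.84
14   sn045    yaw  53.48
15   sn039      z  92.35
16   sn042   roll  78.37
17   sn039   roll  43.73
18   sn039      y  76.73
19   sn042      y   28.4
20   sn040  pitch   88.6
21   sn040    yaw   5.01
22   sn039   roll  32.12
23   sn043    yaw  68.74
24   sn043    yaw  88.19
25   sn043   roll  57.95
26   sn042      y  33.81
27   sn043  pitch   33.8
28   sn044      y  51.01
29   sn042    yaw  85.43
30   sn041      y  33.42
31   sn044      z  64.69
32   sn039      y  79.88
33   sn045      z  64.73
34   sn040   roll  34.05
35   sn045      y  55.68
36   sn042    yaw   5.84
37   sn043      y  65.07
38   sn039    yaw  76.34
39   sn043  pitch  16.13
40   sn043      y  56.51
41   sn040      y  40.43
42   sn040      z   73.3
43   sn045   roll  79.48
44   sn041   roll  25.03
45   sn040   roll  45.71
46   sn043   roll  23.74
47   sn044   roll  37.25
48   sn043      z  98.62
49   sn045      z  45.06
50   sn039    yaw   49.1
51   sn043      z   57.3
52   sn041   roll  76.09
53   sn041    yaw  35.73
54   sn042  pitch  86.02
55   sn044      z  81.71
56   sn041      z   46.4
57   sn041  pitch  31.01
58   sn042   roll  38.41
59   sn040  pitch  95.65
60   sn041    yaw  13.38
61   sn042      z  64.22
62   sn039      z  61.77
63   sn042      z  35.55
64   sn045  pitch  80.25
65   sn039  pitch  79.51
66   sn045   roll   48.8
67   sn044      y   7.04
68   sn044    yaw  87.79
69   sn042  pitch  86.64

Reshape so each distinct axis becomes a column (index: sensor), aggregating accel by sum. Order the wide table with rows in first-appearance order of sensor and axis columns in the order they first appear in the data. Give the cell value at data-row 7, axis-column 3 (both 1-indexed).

81.69

With rows in first-appearance order of sensor, row 7 is sensor=sn043. axis columns in first-appearance order: z, yaw, roll, pitch, y; column 3 is roll.
Long rows with sensor=sn043, axis=roll: 57.95 + 23.74 = 81.69.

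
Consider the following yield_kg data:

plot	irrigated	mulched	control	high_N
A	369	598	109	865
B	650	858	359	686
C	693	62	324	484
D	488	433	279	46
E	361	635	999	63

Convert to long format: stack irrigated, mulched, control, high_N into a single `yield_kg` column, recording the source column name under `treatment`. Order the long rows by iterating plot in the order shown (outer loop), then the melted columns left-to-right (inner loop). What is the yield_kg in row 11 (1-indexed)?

20 rows total (5 × 4). Row 11: index ⌊(11-1)/4⌋ = 2 into plot → C; (11-1) mod 4 = 2 into the melted columns → control.
So row 11 is (C, control, 324); yield_kg = 324.

324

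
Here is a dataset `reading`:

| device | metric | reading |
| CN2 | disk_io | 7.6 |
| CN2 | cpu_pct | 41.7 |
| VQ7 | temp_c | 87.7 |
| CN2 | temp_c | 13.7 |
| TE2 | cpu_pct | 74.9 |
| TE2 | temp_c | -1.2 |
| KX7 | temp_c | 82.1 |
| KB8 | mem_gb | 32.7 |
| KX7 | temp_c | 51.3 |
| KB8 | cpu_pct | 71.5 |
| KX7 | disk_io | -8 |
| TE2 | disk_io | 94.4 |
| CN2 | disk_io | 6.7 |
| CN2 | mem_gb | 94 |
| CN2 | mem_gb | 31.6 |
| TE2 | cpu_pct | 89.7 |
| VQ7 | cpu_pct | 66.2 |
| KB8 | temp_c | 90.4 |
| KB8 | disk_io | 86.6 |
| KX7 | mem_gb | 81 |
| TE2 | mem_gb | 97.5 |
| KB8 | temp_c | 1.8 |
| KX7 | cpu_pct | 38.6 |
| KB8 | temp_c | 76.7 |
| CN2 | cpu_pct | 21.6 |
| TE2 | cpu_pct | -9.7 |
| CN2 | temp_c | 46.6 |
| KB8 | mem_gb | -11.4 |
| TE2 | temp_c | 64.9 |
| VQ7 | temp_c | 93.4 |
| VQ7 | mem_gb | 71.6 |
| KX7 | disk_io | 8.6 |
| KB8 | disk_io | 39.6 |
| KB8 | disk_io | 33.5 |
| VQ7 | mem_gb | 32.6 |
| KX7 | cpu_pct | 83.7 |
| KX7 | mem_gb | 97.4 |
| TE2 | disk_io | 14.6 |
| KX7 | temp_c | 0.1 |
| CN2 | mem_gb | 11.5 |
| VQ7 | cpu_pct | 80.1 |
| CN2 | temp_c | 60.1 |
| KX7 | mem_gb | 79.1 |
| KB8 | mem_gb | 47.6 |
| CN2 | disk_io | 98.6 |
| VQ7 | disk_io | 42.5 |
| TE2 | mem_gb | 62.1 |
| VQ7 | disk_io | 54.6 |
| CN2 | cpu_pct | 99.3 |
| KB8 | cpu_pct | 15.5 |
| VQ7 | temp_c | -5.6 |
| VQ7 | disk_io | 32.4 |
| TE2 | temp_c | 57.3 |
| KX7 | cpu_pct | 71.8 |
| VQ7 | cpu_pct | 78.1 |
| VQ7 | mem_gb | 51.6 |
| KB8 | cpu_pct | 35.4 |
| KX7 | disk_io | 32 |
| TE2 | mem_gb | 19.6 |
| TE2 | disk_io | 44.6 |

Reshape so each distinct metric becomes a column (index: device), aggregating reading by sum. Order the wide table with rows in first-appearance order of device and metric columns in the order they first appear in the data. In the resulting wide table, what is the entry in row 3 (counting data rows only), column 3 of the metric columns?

121

With rows in first-appearance order of device, row 3 is device=TE2. metric columns in first-appearance order: disk_io, cpu_pct, temp_c, mem_gb; column 3 is temp_c.
Long rows with device=TE2, metric=temp_c: -1.2 + 64.9 + 57.3 = 121.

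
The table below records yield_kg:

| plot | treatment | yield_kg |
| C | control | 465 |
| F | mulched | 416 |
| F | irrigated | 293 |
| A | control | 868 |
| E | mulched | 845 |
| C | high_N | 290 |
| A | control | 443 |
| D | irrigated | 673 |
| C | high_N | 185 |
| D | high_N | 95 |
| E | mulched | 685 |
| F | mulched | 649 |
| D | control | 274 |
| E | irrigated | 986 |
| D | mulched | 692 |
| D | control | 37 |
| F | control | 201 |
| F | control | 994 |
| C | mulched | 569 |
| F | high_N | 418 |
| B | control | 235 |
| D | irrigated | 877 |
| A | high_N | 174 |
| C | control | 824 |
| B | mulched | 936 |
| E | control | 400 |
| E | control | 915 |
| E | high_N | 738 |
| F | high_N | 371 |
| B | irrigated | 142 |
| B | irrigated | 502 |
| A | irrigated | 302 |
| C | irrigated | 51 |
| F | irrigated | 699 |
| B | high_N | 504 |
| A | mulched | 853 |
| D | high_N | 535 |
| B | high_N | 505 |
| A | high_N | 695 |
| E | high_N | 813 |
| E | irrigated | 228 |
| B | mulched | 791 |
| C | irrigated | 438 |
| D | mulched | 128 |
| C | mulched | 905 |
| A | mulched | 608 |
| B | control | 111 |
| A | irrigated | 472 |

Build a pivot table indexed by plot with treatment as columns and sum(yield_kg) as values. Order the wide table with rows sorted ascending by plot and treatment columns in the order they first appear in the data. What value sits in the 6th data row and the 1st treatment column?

With rows sorted ascending by plot, row 6 is plot=F. treatment columns in first-appearance order: control, mulched, irrigated, high_N; column 1 is control.
Long rows with plot=F, treatment=control: 201 + 994 = 1195.

1195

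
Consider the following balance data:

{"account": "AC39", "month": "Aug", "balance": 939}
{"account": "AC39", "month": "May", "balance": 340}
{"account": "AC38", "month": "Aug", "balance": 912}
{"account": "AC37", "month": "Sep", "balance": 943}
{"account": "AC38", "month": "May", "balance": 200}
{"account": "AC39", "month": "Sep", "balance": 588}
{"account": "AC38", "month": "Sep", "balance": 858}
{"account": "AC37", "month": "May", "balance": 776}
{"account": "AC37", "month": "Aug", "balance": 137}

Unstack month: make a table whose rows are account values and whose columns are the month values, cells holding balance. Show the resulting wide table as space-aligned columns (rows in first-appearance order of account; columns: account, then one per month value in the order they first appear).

Columns: account plus the 3 distinct month values (Aug, May, Sep).
For example, row AC39 column Aug takes balance=939 from the long row (AC39, Aug).

account  Aug  May  Sep
AC39     939  340  588
AC38     912  200  858
AC37     137  776  943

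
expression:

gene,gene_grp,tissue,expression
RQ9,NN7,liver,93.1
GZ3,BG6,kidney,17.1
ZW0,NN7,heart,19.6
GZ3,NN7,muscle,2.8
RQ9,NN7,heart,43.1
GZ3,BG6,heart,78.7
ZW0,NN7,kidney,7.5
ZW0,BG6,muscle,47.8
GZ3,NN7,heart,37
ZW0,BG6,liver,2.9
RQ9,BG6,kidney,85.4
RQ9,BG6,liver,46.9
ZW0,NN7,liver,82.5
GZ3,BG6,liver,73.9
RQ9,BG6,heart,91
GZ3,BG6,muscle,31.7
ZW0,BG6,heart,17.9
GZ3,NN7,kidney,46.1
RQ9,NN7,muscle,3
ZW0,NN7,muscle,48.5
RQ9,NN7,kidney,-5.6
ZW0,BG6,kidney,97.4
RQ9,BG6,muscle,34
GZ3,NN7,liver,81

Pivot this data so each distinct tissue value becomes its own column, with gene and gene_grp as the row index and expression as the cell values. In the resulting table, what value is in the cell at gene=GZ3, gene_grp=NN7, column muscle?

2.8

Wide layout: rows indexed by gene and gene_grp, columns are the 4 distinct tissue values (liver, kidney, heart, muscle).
Cell (gene=GZ3, gene_grp=NN7, tissue=muscle) draws from the long row where gene=GZ3, gene_grp=NN7 and tissue=muscle, which has expression=2.8.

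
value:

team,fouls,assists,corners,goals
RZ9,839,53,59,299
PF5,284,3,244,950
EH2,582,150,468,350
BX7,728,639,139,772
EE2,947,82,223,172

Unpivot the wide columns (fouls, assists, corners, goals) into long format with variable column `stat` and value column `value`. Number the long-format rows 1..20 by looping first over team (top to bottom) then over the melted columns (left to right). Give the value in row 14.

639

20 rows total (5 × 4). Row 14: index ⌊(14-1)/4⌋ = 3 into team → BX7; (14-1) mod 4 = 1 into the melted columns → assists.
So row 14 is (BX7, assists, 639); value = 639.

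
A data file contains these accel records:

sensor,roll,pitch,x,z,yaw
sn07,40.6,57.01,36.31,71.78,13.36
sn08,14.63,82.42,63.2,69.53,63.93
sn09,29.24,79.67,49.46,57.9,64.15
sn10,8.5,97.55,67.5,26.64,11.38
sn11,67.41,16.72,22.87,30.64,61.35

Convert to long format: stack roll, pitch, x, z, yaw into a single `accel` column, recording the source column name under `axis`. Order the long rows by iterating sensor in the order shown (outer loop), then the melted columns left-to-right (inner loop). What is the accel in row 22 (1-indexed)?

25 rows total (5 × 5). Row 22: index ⌊(22-1)/5⌋ = 4 into sensor → sn11; (22-1) mod 5 = 1 into the melted columns → pitch.
So row 22 is (sn11, pitch, 16.72); accel = 16.72.

16.72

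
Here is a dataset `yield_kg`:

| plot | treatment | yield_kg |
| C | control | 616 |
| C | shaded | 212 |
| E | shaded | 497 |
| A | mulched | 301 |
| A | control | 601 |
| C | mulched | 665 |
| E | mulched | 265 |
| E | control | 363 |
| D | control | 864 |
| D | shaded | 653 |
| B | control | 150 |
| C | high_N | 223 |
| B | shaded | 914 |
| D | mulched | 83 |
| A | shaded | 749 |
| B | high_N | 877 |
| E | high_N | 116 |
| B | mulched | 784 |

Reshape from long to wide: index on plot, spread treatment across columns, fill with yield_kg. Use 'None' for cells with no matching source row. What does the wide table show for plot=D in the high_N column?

No long-format row has plot=D and treatment=high_N, so the cell is None.

None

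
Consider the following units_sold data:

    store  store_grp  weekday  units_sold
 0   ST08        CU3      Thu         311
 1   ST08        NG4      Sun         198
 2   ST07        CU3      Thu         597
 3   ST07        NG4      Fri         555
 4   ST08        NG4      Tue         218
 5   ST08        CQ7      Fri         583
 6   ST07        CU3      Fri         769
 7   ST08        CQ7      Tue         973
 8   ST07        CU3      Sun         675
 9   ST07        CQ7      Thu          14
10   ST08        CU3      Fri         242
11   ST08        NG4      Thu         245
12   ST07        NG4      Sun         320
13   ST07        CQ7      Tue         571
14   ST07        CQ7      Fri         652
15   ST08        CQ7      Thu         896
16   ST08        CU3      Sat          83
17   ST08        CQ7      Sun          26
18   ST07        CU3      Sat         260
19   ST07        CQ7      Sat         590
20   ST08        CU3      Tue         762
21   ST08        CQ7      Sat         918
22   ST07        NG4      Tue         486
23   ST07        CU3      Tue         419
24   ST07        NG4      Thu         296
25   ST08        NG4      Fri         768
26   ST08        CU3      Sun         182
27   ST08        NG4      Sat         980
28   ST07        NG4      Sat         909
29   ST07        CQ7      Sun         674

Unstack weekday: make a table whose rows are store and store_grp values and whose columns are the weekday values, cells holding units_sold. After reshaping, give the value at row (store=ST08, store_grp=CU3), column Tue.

762

Wide layout: rows indexed by store and store_grp, columns are the 5 distinct weekday values (Thu, Sun, Fri, Tue, Sat).
Cell (store=ST08, store_grp=CU3, weekday=Tue) draws from the long row where store=ST08, store_grp=CU3 and weekday=Tue, which has units_sold=762.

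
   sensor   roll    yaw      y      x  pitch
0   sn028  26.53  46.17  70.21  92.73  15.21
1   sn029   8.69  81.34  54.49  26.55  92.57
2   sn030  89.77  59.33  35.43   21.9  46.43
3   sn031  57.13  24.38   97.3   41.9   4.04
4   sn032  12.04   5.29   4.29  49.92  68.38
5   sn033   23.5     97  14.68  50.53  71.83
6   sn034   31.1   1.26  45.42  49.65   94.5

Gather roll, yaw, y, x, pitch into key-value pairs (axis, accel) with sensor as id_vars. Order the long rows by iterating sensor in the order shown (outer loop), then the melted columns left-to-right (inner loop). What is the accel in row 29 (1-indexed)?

50.53

35 rows total (7 × 5). Row 29: index ⌊(29-1)/5⌋ = 5 into sensor → sn033; (29-1) mod 5 = 3 into the melted columns → x.
So row 29 is (sn033, x, 50.53); accel = 50.53.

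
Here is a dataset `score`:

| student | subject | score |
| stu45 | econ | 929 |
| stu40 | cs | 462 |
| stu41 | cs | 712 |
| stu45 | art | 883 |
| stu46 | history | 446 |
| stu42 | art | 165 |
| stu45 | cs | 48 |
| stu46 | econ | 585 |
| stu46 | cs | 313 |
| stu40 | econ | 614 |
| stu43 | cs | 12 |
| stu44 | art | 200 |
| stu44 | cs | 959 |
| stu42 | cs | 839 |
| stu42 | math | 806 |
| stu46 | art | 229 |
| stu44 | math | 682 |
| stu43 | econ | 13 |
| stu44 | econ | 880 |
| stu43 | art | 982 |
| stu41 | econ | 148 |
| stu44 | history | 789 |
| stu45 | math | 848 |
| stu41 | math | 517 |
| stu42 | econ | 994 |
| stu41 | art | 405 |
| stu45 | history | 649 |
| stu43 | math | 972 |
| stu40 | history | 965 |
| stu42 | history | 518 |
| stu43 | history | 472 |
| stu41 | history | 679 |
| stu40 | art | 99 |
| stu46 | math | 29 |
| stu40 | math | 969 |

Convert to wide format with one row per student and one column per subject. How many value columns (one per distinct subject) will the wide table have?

5

5 distinct subject values: art, math, cs, history, econ.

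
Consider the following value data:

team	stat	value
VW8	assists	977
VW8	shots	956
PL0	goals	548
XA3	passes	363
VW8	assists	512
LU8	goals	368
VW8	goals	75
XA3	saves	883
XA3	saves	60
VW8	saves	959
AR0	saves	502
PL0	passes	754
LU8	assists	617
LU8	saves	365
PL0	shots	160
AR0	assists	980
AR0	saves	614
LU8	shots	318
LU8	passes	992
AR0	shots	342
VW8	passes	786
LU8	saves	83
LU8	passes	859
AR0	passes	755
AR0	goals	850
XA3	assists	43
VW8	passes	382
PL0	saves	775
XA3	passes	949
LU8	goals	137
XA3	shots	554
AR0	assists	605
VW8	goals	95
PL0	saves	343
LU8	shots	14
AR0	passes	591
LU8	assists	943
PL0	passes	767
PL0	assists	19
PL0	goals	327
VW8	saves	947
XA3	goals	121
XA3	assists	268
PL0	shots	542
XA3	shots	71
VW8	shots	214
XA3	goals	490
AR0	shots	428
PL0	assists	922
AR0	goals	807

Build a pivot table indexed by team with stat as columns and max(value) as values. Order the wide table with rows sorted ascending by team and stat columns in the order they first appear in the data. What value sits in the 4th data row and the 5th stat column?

959

With rows sorted ascending by team, row 4 is team=VW8. stat columns in first-appearance order: assists, shots, goals, passes, saves; column 5 is saves.
Long rows with team=VW8, stat=saves: max(959, 947) = 959.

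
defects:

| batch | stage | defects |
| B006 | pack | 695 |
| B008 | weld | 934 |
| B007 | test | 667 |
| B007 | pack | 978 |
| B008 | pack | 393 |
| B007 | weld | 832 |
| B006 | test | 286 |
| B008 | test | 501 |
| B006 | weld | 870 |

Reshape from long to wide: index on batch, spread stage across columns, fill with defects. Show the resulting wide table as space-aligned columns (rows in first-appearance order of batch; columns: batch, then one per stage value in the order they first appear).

batch  pack  weld  test
B006   695   870   286 
B008   393   934   501 
B007   978   832   667 

Columns: batch plus the 3 distinct stage values (pack, weld, test).
For example, row B006 column pack takes defects=695 from the long row (B006, pack).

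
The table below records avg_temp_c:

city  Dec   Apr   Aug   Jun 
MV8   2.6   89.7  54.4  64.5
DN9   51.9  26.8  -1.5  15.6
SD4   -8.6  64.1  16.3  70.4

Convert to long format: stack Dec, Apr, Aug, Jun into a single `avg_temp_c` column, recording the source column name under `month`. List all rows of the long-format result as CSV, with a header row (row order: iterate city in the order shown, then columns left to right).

Each (city, column) pair becomes one row: 3 × 4 = 12 rows.
For example, (MV8, Dec) → avg_temp_c=2.6.

city,month,avg_temp_c
MV8,Dec,2.6
MV8,Apr,89.7
MV8,Aug,54.4
MV8,Jun,64.5
DN9,Dec,51.9
DN9,Apr,26.8
DN9,Aug,-1.5
DN9,Jun,15.6
SD4,Dec,-8.6
SD4,Apr,64.1
SD4,Aug,16.3
SD4,Jun,70.4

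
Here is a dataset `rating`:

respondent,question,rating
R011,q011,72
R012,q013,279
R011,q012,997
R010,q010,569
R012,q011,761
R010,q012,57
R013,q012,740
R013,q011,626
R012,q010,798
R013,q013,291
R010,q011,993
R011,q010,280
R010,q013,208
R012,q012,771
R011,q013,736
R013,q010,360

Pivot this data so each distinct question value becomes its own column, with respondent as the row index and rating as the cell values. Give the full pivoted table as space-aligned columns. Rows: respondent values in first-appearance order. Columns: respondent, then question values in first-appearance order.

Columns: respondent plus the 4 distinct question values (q011, q013, q012, q010).
For example, row R011 column q011 takes rating=72 from the long row (R011, q011).

respondent  q011  q013  q012  q010
R011        72    736   997   280 
R012        761   279   771   798 
R010        993   208   57    569 
R013        626   291   740   360 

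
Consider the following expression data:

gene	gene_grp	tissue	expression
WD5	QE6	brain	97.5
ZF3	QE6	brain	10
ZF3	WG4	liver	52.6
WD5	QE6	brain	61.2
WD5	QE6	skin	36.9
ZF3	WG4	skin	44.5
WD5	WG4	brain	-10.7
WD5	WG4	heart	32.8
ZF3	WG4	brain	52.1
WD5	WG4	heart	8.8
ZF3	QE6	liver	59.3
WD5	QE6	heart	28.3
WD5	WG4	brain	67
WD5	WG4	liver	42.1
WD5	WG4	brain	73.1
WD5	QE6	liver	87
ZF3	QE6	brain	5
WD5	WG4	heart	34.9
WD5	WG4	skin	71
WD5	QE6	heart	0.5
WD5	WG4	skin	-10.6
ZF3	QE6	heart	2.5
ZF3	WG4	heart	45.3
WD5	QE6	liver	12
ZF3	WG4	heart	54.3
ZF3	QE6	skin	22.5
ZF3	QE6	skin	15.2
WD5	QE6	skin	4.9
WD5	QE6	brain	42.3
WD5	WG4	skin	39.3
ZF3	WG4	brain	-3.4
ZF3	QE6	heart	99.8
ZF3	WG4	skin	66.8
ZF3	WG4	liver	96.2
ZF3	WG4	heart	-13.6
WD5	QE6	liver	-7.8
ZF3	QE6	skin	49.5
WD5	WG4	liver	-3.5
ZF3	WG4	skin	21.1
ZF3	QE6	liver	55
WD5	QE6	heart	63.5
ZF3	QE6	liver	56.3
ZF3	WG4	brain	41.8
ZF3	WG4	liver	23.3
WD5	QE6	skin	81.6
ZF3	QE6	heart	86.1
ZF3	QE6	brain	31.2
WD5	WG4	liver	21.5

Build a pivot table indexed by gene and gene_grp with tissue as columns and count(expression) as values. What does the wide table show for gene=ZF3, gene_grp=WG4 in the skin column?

Rows with gene=ZF3, gene_grp=WG4 and tissue=skin: expression values are 44.5, 66.8, 21.1.
3 rows match — count = 3.

3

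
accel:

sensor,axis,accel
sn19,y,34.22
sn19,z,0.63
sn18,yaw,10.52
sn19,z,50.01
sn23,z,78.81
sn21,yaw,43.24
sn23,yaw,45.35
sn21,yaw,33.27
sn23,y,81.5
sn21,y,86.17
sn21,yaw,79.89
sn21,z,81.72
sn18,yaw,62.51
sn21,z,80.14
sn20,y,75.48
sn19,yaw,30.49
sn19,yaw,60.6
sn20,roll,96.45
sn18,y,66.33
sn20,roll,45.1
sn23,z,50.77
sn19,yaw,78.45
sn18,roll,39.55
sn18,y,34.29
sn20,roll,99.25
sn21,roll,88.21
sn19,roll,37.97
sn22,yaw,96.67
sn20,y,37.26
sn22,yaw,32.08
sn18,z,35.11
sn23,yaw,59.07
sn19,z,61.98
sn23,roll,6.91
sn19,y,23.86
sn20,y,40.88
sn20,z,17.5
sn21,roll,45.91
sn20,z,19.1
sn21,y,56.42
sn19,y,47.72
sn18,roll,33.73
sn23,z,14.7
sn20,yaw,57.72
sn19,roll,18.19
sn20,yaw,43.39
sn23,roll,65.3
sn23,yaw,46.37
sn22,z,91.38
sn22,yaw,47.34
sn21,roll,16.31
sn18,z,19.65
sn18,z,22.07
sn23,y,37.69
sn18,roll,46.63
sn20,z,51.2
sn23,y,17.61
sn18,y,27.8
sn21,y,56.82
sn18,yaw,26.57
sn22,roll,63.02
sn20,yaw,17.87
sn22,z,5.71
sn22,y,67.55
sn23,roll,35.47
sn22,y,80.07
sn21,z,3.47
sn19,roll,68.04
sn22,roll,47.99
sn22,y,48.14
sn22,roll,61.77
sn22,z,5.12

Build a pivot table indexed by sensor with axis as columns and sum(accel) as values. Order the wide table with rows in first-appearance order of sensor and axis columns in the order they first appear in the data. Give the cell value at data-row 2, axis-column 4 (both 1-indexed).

119.91

With rows in first-appearance order of sensor, row 2 is sensor=sn18. axis columns in first-appearance order: y, z, yaw, roll; column 4 is roll.
Long rows with sensor=sn18, axis=roll: 39.55 + 33.73 + 46.63 = 119.91.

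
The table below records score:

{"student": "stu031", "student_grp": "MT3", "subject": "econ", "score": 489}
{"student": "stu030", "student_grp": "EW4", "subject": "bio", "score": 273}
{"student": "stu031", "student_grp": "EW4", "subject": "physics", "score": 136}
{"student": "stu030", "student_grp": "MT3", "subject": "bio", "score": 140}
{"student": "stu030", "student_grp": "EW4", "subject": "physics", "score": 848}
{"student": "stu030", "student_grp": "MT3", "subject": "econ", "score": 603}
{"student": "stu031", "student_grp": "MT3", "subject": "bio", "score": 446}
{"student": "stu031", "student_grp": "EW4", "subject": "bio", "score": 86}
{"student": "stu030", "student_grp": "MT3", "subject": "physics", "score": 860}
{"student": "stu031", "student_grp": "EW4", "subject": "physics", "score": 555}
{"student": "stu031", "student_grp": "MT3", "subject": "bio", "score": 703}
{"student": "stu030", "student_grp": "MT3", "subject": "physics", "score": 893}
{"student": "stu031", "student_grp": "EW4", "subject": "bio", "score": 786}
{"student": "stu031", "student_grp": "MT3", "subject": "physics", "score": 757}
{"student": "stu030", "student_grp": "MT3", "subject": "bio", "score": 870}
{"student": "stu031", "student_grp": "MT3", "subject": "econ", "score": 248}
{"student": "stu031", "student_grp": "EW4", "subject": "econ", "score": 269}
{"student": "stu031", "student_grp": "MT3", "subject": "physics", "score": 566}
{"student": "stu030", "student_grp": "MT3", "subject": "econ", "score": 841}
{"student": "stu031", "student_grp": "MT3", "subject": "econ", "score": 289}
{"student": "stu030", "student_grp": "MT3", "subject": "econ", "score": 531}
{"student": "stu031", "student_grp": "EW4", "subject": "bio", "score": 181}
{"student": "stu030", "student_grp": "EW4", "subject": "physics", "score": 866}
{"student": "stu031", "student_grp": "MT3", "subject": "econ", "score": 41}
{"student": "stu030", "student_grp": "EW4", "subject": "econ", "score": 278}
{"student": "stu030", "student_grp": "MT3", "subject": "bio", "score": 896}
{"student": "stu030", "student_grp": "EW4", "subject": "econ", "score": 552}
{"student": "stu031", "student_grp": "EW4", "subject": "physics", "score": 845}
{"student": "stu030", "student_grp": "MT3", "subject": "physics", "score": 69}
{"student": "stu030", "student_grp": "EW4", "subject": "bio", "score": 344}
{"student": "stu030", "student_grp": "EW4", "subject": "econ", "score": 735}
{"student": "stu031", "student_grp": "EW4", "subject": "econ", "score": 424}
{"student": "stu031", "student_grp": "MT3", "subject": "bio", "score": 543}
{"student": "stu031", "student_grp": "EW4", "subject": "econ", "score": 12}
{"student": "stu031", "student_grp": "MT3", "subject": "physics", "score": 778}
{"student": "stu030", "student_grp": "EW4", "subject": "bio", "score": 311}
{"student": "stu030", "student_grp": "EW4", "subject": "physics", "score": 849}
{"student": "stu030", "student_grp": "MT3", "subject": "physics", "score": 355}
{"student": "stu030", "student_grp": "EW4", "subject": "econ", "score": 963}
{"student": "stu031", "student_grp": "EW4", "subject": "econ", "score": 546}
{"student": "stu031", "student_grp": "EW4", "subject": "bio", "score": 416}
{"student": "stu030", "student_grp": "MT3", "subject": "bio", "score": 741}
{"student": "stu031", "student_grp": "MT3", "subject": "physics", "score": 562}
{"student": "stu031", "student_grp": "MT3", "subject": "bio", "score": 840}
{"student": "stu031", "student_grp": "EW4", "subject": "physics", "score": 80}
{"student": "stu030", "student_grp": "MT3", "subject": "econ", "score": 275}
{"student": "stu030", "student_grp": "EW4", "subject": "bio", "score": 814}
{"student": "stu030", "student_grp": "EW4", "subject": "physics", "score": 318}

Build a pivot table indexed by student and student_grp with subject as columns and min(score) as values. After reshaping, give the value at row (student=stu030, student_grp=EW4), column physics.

318

Rows with student=stu030, student_grp=EW4 and subject=physics: score values are 848, 866, 849, 318.
min(848, 866, 849, 318) = 318.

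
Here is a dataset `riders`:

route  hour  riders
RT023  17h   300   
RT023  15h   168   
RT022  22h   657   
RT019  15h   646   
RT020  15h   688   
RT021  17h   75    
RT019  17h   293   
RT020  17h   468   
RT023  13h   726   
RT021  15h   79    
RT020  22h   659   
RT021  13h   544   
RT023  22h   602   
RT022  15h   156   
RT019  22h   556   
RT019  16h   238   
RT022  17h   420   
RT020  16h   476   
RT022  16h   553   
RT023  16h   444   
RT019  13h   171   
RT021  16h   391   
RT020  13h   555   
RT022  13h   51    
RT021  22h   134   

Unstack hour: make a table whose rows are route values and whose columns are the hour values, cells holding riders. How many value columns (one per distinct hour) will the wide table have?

5 distinct hour values: 13h, 15h, 16h, 17h, 22h.

5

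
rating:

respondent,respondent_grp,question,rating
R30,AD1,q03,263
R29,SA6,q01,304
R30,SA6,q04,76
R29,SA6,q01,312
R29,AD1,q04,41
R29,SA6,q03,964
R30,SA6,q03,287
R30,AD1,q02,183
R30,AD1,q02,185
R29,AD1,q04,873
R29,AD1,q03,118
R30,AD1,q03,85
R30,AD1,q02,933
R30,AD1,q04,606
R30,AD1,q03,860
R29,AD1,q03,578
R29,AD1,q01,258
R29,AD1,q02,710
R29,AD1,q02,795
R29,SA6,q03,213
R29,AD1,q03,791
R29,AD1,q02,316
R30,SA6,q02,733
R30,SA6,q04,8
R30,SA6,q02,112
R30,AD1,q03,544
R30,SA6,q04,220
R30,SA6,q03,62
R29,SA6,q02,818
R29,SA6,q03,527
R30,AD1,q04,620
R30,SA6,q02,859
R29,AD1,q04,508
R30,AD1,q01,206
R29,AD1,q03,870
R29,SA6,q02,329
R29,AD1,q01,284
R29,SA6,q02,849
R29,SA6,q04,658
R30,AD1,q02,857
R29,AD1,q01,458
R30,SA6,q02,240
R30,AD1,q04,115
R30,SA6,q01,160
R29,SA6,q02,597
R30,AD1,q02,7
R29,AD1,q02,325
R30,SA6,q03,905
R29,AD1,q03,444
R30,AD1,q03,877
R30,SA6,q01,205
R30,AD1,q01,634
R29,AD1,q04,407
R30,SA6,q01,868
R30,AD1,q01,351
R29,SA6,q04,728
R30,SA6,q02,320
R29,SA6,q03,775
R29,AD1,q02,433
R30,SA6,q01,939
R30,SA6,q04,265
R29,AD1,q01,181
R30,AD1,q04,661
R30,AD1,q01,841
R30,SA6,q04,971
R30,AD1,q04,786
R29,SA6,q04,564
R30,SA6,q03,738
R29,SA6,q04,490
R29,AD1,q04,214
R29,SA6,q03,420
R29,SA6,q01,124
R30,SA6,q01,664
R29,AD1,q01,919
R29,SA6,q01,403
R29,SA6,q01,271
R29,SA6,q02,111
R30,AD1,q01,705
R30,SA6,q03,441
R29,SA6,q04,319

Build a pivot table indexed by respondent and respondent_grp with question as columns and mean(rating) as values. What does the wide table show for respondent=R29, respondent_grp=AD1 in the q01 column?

Rows with respondent=R29, respondent_grp=AD1 and question=q01: rating values are 258, 284, 458, 181, 919.
(258 + 284 + 458 + 181 + 919) / 5 = 420.

420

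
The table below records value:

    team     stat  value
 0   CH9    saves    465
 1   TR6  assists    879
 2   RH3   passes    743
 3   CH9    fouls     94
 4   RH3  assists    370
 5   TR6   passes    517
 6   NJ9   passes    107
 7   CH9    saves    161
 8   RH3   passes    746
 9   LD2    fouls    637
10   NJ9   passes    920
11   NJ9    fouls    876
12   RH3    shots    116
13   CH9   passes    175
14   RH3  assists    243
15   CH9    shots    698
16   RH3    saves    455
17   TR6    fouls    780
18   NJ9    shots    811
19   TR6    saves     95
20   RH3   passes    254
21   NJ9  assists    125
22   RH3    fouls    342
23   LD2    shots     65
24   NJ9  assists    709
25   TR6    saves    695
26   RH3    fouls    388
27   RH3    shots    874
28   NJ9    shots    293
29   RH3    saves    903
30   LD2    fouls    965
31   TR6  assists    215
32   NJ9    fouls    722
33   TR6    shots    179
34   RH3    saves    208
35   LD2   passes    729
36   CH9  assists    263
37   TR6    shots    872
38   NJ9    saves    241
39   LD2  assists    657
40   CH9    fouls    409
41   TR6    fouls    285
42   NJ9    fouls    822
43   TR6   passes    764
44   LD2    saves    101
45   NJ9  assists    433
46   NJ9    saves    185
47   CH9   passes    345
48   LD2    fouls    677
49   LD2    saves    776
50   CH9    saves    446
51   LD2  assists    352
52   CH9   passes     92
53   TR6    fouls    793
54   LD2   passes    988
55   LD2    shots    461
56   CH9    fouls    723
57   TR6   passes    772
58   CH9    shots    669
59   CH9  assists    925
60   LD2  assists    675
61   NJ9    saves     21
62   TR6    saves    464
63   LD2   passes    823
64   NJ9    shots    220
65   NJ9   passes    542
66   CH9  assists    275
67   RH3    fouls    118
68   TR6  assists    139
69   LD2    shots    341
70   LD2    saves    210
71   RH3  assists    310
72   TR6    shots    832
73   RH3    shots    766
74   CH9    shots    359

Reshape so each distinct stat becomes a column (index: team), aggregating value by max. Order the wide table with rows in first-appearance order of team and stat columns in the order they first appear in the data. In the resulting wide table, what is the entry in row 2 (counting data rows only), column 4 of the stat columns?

793

With rows in first-appearance order of team, row 2 is team=TR6. stat columns in first-appearance order: saves, assists, passes, fouls, shots; column 4 is fouls.
Long rows with team=TR6, stat=fouls: max(780, 285, 793) = 793.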